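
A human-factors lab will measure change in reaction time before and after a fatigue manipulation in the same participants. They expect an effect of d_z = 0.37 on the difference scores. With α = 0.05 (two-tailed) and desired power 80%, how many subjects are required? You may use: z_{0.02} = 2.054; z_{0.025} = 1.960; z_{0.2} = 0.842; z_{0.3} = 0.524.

For a paired (one-sample on differences) test: n = ((z_{α/2} + z_β) / d)².
z_{α/2} + z_β = 1.960 + 0.842 = 2.802.
n = (2.802 / 0.37)² = 7.573² = 57.35.
Round up.

n = 58 pairs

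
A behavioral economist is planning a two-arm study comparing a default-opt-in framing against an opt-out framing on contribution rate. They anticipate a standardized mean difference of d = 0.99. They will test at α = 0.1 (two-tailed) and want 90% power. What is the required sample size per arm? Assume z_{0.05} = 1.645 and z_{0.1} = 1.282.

For two independent groups with equal n: n = 2·((z_{α/2} + z_β) / d)².
z_{α/2} + z_β = 1.645 + 1.282 = 2.927.
n = 2 × (2.927 / 0.99)² = 2 × 2.957² = 2 × 8.74 = 17.5.
Round up to the next whole participant.

n = 18 per group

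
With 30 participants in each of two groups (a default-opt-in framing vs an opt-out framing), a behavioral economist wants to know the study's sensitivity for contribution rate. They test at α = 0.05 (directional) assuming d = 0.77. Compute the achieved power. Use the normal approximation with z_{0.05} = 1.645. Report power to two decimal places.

For two equal groups, power = Φ(d·√(n/2) − z_{α}).
d·√(n/2) = 0.77 × √(30/2) = 0.77 × 3.873 = 2.982.
z_β = 2.982 − 1.645 = 1.337.
Power = Φ(1.337) = 0.909.

power ≈ 0.91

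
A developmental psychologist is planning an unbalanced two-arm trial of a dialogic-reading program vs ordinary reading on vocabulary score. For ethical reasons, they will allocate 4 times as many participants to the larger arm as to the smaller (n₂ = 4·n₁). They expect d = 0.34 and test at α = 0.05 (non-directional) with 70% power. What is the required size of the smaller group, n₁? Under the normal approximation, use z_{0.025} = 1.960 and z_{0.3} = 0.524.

With allocation ratio k = n₂/n₁ = 4, Var(x̄₁−x̄₂) = σ²(1/n₁ + 1/(k·n₁)) = σ²·(k+1)/(k·n₁).
So n₁ = (1 + 1/k)·((z_{α/2} + z_β)/d)² = 1.250 × (2.484/0.34)².
n₁ = 1.250 × 53.38 = 66.7.
Round up: n₁ = 67, giving n₂ = 4 × 67 = 268.

n₁ = 67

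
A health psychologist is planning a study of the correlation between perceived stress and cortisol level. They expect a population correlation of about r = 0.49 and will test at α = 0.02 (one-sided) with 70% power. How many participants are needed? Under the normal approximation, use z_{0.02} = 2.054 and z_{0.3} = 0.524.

n = 27

Fisher's z: C = ½·ln((1+r)/(1−r)) = ½·ln(2.9216) = 0.5361.
n = ((z_{α} + z_β)/C)² + 3.
(2.054 + 0.524) / 0.5361 = 2.578 / 0.5361 = 4.809.
n = 4.809² + 3 = 23.12 + 3 = 26.1.
Round up.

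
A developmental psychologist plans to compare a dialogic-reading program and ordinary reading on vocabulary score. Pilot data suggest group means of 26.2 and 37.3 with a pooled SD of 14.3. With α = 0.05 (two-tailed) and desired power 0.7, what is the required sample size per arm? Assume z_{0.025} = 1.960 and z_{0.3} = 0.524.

Cohen's d = |M₁ − M₂| / SD_pooled = |26.2 − 37.3| / 14.3 = 11.1 / 14.3 = 0.776.
For two independent groups with equal n: n = 2·((z_{α/2} + z_β) / d)².
z_{α/2} + z_β = 1.960 + 0.524 = 2.484.
n = 2 × (2.484 / 0.776)² = 2 × 3.201² = 2 × 10.25 = 20.5.
Round up to the next whole participant.

n = 21 per group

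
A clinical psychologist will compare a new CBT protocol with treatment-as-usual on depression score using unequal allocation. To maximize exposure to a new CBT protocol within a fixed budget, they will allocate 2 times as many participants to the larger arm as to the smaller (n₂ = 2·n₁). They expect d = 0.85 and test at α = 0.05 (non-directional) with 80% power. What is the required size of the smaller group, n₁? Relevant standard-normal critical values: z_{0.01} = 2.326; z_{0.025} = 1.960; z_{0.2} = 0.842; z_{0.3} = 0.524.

n₁ = 17

With allocation ratio k = n₂/n₁ = 2, Var(x̄₁−x̄₂) = σ²(1/n₁ + 1/(k·n₁)) = σ²·(k+1)/(k·n₁).
So n₁ = (1 + 1/k)·((z_{α/2} + z_β)/d)² = 1.500 × (2.802/0.85)².
n₁ = 1.500 × 10.87 = 16.3.
Round up: n₁ = 17, giving n₂ = 2 × 17 = 34.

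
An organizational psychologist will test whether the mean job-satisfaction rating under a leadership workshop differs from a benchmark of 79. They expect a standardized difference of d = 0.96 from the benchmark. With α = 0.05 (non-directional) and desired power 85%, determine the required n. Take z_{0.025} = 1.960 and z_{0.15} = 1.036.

For a one-sample test: n = ((z_{α/2} + z_β) / d)².
z_{α/2} + z_β = 1.960 + 1.036 = 2.996.
n = (2.996 / 0.96)² = 3.121² = 9.74.
Round up.

n = 10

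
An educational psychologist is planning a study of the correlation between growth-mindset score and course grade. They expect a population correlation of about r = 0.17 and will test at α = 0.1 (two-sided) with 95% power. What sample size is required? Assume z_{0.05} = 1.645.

Fisher's z: C = ½·ln((1+r)/(1−r)) = ½·ln(1.4096) = 0.1717.
n = ((z_{α/2} + z_β)/C)² + 3.
(1.645 + 1.645) / 0.1717 = 3.290 / 0.1717 = 19.161.
n = 19.161² + 3 = 367.16 + 3 = 370.2.
Round up.

n = 371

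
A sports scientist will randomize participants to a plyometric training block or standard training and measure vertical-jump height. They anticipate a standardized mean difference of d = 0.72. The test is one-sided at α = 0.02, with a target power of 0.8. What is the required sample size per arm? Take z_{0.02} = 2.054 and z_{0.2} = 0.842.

n = 33 per group

For two independent groups with equal n: n = 2·((z_{α} + z_β) / d)².
z_{α} + z_β = 2.054 + 0.842 = 2.896.
n = 2 × (2.896 / 0.72)² = 2 × 4.022² = 2 × 16.18 = 32.4.
Round up to the next whole participant.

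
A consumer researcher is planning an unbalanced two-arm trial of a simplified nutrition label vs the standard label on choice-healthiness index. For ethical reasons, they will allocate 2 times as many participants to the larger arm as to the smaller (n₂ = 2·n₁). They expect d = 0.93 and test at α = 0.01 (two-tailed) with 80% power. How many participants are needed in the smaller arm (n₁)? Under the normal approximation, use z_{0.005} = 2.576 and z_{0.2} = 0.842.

n₁ = 21

With allocation ratio k = n₂/n₁ = 2, Var(x̄₁−x̄₂) = σ²(1/n₁ + 1/(k·n₁)) = σ²·(k+1)/(k·n₁).
So n₁ = (1 + 1/k)·((z_{α/2} + z_β)/d)² = 1.500 × (3.418/0.93)².
n₁ = 1.500 × 13.51 = 20.3.
Round up: n₁ = 21, giving n₂ = 2 × 21 = 42.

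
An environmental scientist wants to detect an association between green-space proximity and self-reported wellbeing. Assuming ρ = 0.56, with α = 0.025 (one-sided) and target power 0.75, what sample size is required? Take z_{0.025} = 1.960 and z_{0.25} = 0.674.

Fisher's z: C = ½·ln((1+r)/(1−r)) = ½·ln(3.5455) = 0.6328.
n = ((z_{α} + z_β)/C)² + 3.
(1.960 + 0.674) / 0.6328 = 2.634 / 0.6328 = 4.162.
n = 4.162² + 3 = 17.33 + 3 = 20.3.
Round up.

n = 21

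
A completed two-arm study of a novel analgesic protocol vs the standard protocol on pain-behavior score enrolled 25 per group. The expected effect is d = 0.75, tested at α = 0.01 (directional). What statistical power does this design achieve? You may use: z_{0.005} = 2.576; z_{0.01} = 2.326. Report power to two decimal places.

power ≈ 0.63

For two equal groups, power = Φ(d·√(n/2) − z_{α}).
d·√(n/2) = 0.75 × √(25/2) = 0.75 × 3.536 = 2.652.
z_β = 2.652 − 2.326 = 0.326.
Power = Φ(0.326) = 0.628.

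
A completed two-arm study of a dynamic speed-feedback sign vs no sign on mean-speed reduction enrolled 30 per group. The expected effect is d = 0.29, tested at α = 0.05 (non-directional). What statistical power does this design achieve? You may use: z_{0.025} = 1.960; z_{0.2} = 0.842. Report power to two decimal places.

For two equal groups, power = Φ(d·√(n/2) − z_{α/2}).
d·√(n/2) = 0.29 × √(30/2) = 0.29 × 3.873 = 1.123.
z_β = 1.123 − 1.960 = -0.837.
Power = Φ(-0.837) = 0.201.

power ≈ 0.20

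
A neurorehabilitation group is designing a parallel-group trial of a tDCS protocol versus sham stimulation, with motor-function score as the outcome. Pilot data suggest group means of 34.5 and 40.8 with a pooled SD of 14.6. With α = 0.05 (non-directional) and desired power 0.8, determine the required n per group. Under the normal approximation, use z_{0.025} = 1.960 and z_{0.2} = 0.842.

n = 85 per group

Cohen's d = |M₁ − M₂| / SD_pooled = |34.5 − 40.8| / 14.6 = 6.3 / 14.6 = 0.432.
For two independent groups with equal n: n = 2·((z_{α/2} + z_β) / d)².
z_{α/2} + z_β = 1.960 + 0.842 = 2.802.
n = 2 × (2.802 / 0.432)² = 2 × 6.486² = 2 × 42.07 = 84.1.
Round up to the next whole participant.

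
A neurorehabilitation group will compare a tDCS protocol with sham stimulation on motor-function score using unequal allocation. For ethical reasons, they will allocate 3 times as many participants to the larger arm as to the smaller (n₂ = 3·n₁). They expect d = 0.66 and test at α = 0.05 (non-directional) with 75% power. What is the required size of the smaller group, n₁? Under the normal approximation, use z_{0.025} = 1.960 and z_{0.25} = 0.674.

n₁ = 22

With allocation ratio k = n₂/n₁ = 3, Var(x̄₁−x̄₂) = σ²(1/n₁ + 1/(k·n₁)) = σ²·(k+1)/(k·n₁).
So n₁ = (1 + 1/k)·((z_{α/2} + z_β)/d)² = 1.333 × (2.634/0.66)².
n₁ = 1.333 × 15.93 = 21.2.
Round up: n₁ = 22, giving n₂ = 3 × 22 = 66.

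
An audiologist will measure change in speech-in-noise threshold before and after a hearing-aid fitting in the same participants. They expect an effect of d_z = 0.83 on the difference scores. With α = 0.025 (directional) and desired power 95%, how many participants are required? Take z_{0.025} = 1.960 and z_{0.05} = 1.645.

For a paired (one-sample on differences) test: n = ((z_{α} + z_β) / d)².
z_{α} + z_β = 1.960 + 1.645 = 3.605.
n = (3.605 / 0.83)² = 4.343² = 18.86.
Round up.

n = 19 pairs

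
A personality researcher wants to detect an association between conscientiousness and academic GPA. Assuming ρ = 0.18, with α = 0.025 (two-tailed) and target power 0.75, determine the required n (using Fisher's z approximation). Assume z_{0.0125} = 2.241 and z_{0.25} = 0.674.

n = 260

Fisher's z: C = ½·ln((1+r)/(1−r)) = ½·ln(1.4390) = 0.1820.
n = ((z_{α/2} + z_β)/C)² + 3.
(2.241 + 0.674) / 0.1820 = 2.915 / 0.1820 = 16.016.
n = 16.016² + 3 = 256.53 + 3 = 259.5.
Round up.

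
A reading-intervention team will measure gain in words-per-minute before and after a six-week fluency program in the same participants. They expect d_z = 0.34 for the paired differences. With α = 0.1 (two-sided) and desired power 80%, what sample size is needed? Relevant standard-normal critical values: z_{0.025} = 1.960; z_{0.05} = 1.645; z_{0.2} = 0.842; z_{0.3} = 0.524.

n = 54 pairs

For a paired (one-sample on differences) test: n = ((z_{α/2} + z_β) / d)².
z_{α/2} + z_β = 1.645 + 0.842 = 2.487.
n = (2.487 / 0.34)² = 7.315² = 53.50.
Round up.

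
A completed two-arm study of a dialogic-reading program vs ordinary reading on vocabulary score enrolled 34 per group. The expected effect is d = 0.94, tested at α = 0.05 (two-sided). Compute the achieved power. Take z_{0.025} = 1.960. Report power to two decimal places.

power ≈ 0.97

For two equal groups, power = Φ(d·√(n/2) − z_{α/2}).
d·√(n/2) = 0.94 × √(34/2) = 0.94 × 4.123 = 3.876.
z_β = 3.876 − 1.960 = 1.916.
Power = Φ(1.916) = 0.972.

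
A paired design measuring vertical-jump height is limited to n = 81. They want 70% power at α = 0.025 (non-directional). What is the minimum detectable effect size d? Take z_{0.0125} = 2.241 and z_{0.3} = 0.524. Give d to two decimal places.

d_min ≈ 0.31

For a single sample (or paired design) of n = 81: d_min = (z_{α/2} + z_β)/√n.
z-sum = 2.241 + 0.524 = 2.765.
d_min = 2.765 / √81 = 2.765 / 9.000 = 0.307.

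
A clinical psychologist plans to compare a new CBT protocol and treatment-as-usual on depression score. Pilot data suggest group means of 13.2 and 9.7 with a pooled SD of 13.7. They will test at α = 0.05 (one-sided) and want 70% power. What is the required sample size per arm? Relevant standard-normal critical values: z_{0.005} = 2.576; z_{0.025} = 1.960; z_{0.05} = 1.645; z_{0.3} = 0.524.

Cohen's d = |M₁ − M₂| / SD_pooled = |13.2 − 9.7| / 13.7 = 3.5 / 13.7 = 0.255.
For two independent groups with equal n: n = 2·((z_{α} + z_β) / d)².
z_{α} + z_β = 1.645 + 0.524 = 2.169.
n = 2 × (2.169 / 0.255)² = 2 × 8.506² = 2 × 72.35 = 144.7.
Round up to the next whole participant.

n = 145 per group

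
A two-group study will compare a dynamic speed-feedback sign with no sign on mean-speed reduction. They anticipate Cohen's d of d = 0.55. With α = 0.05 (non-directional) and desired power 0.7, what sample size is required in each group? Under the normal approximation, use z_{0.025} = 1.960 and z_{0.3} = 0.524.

For two independent groups with equal n: n = 2·((z_{α/2} + z_β) / d)².
z_{α/2} + z_β = 1.960 + 0.524 = 2.484.
n = 2 × (2.484 / 0.55)² = 2 × 4.516² = 2 × 20.40 = 40.8.
Round up to the next whole participant.

n = 41 per group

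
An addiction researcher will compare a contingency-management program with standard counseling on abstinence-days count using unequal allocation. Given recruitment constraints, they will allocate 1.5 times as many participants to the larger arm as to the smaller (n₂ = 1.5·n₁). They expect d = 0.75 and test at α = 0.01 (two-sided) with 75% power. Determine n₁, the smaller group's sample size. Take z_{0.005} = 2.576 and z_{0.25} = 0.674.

n₁ = 32

With allocation ratio k = n₂/n₁ = 1.5, Var(x̄₁−x̄₂) = σ²(1/n₁ + 1/(k·n₁)) = σ²·(k+1)/(k·n₁).
So n₁ = (1 + 1/k)·((z_{α/2} + z_β)/d)² = 1.667 × (3.250/0.75)².
n₁ = 1.667 × 18.78 = 31.3.
Round up: n₁ = 32, giving n₂ = 1.5 × 32 = 48.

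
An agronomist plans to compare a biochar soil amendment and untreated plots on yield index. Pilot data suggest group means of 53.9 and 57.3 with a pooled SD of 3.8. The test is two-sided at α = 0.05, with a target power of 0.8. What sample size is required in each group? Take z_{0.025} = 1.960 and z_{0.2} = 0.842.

Cohen's d = |M₁ − M₂| / SD_pooled = |53.9 − 57.3| / 3.8 = 3.4 / 3.8 = 0.895.
For two independent groups with equal n: n = 2·((z_{α/2} + z_β) / d)².
z_{α/2} + z_β = 1.960 + 0.842 = 2.802.
n = 2 × (2.802 / 0.895)² = 2 × 3.131² = 2 × 9.80 = 19.6.
Round up to the next whole participant.

n = 20 per group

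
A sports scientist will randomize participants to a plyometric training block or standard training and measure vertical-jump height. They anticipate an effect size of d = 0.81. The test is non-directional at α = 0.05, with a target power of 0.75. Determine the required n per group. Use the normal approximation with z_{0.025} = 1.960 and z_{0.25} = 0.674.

For two independent groups with equal n: n = 2·((z_{α/2} + z_β) / d)².
z_{α/2} + z_β = 1.960 + 0.674 = 2.634.
n = 2 × (2.634 / 0.81)² = 2 × 3.252² = 2 × 10.57 = 21.1.
Round up to the next whole participant.

n = 22 per group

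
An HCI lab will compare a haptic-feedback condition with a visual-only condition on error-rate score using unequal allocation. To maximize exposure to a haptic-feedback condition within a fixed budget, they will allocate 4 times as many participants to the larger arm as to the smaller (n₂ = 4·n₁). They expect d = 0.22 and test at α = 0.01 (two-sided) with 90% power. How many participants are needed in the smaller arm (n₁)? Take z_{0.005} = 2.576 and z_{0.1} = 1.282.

n₁ = 385

With allocation ratio k = n₂/n₁ = 4, Var(x̄₁−x̄₂) = σ²(1/n₁ + 1/(k·n₁)) = σ²·(k+1)/(k·n₁).
So n₁ = (1 + 1/k)·((z_{α/2} + z_β)/d)² = 1.250 × (3.858/0.22)².
n₁ = 1.250 × 307.52 = 384.4.
Round up: n₁ = 385, giving n₂ = 4 × 385 = 1540.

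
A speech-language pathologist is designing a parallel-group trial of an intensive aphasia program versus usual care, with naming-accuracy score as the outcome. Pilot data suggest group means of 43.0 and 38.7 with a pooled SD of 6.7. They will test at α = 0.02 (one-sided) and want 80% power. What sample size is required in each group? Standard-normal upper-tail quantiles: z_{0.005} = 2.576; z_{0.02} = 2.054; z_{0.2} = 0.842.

Cohen's d = |M₁ − M₂| / SD_pooled = |43.0 − 38.7| / 6.7 = 4.3 / 6.7 = 0.642.
For two independent groups with equal n: n = 2·((z_{α} + z_β) / d)².
z_{α} + z_β = 2.054 + 0.842 = 2.896.
n = 2 × (2.896 / 0.642)² = 2 × 4.511² = 2 × 20.35 = 40.7.
Round up to the next whole participant.

n = 41 per group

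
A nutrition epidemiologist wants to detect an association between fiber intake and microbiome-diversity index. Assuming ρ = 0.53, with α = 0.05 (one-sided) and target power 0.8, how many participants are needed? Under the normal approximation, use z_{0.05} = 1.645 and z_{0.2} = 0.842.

Fisher's z: C = ½·ln((1+r)/(1−r)) = ½·ln(3.2553) = 0.5901.
n = ((z_{α} + z_β)/C)² + 3.
(1.645 + 0.842) / 0.5901 = 2.487 / 0.5901 = 4.215.
n = 4.215² + 3 = 17.76 + 3 = 20.8.
Round up.

n = 21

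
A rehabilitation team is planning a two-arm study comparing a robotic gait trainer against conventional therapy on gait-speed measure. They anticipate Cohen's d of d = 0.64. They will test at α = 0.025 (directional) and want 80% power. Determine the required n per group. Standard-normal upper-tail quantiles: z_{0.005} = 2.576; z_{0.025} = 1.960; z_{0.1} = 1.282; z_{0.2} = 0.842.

n = 39 per group

For two independent groups with equal n: n = 2·((z_{α} + z_β) / d)².
z_{α} + z_β = 1.960 + 0.842 = 2.802.
n = 2 × (2.802 / 0.64)² = 2 × 4.378² = 2 × 19.17 = 38.3.
Round up to the next whole participant.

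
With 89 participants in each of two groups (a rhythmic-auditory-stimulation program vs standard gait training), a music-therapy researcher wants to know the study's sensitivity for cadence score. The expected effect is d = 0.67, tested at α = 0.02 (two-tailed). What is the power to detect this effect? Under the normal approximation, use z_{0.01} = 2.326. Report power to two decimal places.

power ≈ 0.98

For two equal groups, power = Φ(d·√(n/2) − z_{α/2}).
d·√(n/2) = 0.67 × √(89/2) = 0.67 × 6.671 = 4.469.
z_β = 4.469 − 2.326 = 2.143.
Power = Φ(2.143) = 0.984.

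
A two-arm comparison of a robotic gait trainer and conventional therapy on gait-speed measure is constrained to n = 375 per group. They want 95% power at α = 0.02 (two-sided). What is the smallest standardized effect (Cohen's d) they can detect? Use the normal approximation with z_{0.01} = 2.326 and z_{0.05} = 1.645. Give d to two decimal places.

For two independent groups of n = 375 each: d_min = (z_{α/2} + z_β)·√(2/n).
z-sum = 2.326 + 1.645 = 3.971.
d_min = 3.971 × √(2/375) = 3.971 × 0.0730 = 0.290.

d_min ≈ 0.29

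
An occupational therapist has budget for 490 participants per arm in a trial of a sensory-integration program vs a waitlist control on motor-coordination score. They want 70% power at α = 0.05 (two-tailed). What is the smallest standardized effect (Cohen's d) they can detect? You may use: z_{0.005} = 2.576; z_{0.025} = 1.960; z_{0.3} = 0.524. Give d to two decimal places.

For two independent groups of n = 490 each: d_min = (z_{α/2} + z_β)·√(2/n).
z-sum = 1.960 + 0.524 = 2.484.
d_min = 2.484 × √(2/490) = 2.484 × 0.0639 = 0.159.

d_min ≈ 0.16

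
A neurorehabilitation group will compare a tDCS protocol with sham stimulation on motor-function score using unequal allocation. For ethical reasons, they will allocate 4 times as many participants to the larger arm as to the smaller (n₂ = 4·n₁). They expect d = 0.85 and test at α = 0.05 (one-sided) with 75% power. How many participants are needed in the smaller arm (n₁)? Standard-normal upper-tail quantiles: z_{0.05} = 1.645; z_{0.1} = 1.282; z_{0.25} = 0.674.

With allocation ratio k = n₂/n₁ = 4, Var(x̄₁−x̄₂) = σ²(1/n₁ + 1/(k·n₁)) = σ²·(k+1)/(k·n₁).
So n₁ = (1 + 1/k)·((z_{α} + z_β)/d)² = 1.250 × (2.319/0.85)².
n₁ = 1.250 × 7.44 = 9.3.
Round up: n₁ = 10, giving n₂ = 4 × 10 = 40.

n₁ = 10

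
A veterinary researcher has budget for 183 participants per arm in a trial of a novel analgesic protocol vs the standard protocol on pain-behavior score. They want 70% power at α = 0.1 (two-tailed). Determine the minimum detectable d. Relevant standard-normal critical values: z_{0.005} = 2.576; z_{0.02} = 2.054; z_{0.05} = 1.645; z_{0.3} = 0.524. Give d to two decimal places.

d_min ≈ 0.23

For two independent groups of n = 183 each: d_min = (z_{α/2} + z_β)·√(2/n).
z-sum = 1.645 + 0.524 = 2.169.
d_min = 2.169 × √(2/183) = 2.169 × 0.1045 = 0.227.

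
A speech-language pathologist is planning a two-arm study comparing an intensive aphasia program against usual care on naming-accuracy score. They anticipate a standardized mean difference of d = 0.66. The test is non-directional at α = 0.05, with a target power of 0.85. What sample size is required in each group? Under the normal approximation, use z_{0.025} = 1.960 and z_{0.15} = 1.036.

n = 42 per group

For two independent groups with equal n: n = 2·((z_{α/2} + z_β) / d)².
z_{α/2} + z_β = 1.960 + 1.036 = 2.996.
n = 2 × (2.996 / 0.66)² = 2 × 4.539² = 2 × 20.61 = 41.2.
Round up to the next whole participant.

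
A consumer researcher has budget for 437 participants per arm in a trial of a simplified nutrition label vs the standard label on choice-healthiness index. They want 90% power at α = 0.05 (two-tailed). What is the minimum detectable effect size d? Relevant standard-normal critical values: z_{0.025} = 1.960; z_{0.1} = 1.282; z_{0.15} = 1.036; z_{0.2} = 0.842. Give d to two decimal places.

For two independent groups of n = 437 each: d_min = (z_{α/2} + z_β)·√(2/n).
z-sum = 1.960 + 1.282 = 3.242.
d_min = 3.242 × √(2/437) = 3.242 × 0.0677 = 0.219.

d_min ≈ 0.22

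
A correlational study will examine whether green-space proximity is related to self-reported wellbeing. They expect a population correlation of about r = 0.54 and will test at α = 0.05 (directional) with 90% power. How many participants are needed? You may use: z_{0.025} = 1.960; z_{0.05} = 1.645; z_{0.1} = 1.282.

Fisher's z: C = ½·ln((1+r)/(1−r)) = ½·ln(3.3478) = 0.6042.
n = ((z_{α} + z_β)/C)² + 3.
(1.645 + 1.282) / 0.6042 = 2.927 / 0.6042 = 4.844.
n = 4.844² + 3 = 23.47 + 3 = 26.5.
Round up.

n = 27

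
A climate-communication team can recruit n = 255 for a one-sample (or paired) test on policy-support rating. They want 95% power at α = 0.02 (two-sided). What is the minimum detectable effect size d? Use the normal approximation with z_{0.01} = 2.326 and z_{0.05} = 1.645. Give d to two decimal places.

For a single sample (or paired design) of n = 255: d_min = (z_{α/2} + z_β)/√n.
z-sum = 2.326 + 1.645 = 3.971.
d_min = 3.971 / √255 = 3.971 / 15.969 = 0.249.

d_min ≈ 0.25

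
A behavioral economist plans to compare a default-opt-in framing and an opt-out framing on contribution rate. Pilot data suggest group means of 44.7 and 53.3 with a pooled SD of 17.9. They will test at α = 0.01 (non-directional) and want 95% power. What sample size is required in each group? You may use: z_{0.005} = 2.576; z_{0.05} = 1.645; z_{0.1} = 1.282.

Cohen's d = |M₁ − M₂| / SD_pooled = |44.7 − 53.3| / 17.9 = 8.6 / 17.9 = 0.480.
For two independent groups with equal n: n = 2·((z_{α/2} + z_β) / d)².
z_{α/2} + z_β = 2.576 + 1.645 = 4.221.
n = 2 × (4.221 / 0.480)² = 2 × 8.794² = 2 × 77.33 = 154.7.
Round up to the next whole participant.

n = 155 per group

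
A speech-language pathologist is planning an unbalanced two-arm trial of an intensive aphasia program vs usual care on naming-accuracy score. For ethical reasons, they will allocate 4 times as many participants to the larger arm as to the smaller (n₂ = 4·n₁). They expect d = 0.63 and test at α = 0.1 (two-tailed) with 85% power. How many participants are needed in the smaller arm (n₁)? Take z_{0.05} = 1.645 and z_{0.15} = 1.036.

n₁ = 23

With allocation ratio k = n₂/n₁ = 4, Var(x̄₁−x̄₂) = σ²(1/n₁ + 1/(k·n₁)) = σ²·(k+1)/(k·n₁).
So n₁ = (1 + 1/k)·((z_{α/2} + z_β)/d)² = 1.250 × (2.681/0.63)².
n₁ = 1.250 × 18.11 = 22.6.
Round up: n₁ = 23, giving n₂ = 4 × 23 = 92.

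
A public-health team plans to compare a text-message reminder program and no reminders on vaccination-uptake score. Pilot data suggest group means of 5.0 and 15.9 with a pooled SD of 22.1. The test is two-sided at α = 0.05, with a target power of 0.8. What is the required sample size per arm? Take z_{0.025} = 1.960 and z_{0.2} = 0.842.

n = 65 per group

Cohen's d = |M₁ − M₂| / SD_pooled = |5.0 − 15.9| / 22.1 = 10.9 / 22.1 = 0.493.
For two independent groups with equal n: n = 2·((z_{α/2} + z_β) / d)².
z_{α/2} + z_β = 1.960 + 0.842 = 2.802.
n = 2 × (2.802 / 0.493)² = 2 × 5.684² = 2 × 32.30 = 64.6.
Round up to the next whole participant.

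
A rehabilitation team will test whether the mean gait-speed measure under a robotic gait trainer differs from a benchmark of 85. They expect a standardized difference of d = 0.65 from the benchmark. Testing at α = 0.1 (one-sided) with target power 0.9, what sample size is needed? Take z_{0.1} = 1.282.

n = 16

For a one-sample test: n = ((z_{α} + z_β) / d)².
z_{α} + z_β = 1.282 + 1.282 = 2.564.
n = (2.564 / 0.65)² = 3.945² = 15.56.
Round up.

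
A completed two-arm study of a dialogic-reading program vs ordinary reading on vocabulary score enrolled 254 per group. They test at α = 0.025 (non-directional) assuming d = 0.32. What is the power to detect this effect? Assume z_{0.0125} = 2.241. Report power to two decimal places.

For two equal groups, power = Φ(d·√(n/2) − z_{α/2}).
d·√(n/2) = 0.32 × √(254/2) = 0.32 × 11.269 = 3.606.
z_β = 3.606 − 2.241 = 1.365.
Power = Φ(1.365) = 0.914.

power ≈ 0.91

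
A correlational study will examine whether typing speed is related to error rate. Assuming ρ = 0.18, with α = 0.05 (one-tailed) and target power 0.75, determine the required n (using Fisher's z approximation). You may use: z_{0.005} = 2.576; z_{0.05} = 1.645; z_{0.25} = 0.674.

Fisher's z: C = ½·ln((1+r)/(1−r)) = ½·ln(1.4390) = 0.1820.
n = ((z_{α} + z_β)/C)² + 3.
(1.645 + 0.674) / 0.1820 = 2.319 / 0.1820 = 12.742.
n = 12.742² + 3 = 162.35 + 3 = 165.4.
Round up.

n = 166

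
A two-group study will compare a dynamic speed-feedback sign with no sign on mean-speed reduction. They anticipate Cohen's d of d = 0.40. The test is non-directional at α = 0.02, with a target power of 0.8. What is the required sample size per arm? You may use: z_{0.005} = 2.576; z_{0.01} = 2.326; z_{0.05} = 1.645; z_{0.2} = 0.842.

For two independent groups with equal n: n = 2·((z_{α/2} + z_β) / d)².
z_{α/2} + z_β = 2.326 + 0.842 = 3.168.
n = 2 × (3.168 / 0.40)² = 2 × 7.920² = 2 × 62.73 = 125.5.
Round up to the next whole participant.

n = 126 per group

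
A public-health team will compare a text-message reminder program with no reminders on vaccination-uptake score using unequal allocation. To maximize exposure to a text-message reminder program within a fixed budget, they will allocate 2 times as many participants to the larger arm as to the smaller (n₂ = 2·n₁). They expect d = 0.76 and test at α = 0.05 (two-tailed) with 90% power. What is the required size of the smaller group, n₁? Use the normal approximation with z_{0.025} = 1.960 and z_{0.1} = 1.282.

With allocation ratio k = n₂/n₁ = 2, Var(x̄₁−x̄₂) = σ²(1/n₁ + 1/(k·n₁)) = σ²·(k+1)/(k·n₁).
So n₁ = (1 + 1/k)·((z_{α/2} + z_β)/d)² = 1.500 × (3.242/0.76)².
n₁ = 1.500 × 18.20 = 27.3.
Round up: n₁ = 28, giving n₂ = 2 × 28 = 56.

n₁ = 28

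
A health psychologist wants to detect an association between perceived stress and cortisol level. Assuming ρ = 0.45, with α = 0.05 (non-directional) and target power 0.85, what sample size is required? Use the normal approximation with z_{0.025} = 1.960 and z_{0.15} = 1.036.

n = 42

Fisher's z: C = ½·ln((1+r)/(1−r)) = ½·ln(2.6364) = 0.4847.
n = ((z_{α/2} + z_β)/C)² + 3.
(1.960 + 1.036) / 0.4847 = 2.996 / 0.4847 = 6.181.
n = 6.181² + 3 = 38.21 + 3 = 41.2.
Round up.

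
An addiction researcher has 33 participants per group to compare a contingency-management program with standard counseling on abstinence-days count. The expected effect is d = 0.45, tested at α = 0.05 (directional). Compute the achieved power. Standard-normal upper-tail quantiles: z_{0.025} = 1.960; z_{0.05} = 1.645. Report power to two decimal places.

power ≈ 0.57

For two equal groups, power = Φ(d·√(n/2) − z_{α}).
d·√(n/2) = 0.45 × √(33/2) = 0.45 × 4.062 = 1.828.
z_β = 1.828 − 1.645 = 0.183.
Power = Φ(0.183) = 0.573.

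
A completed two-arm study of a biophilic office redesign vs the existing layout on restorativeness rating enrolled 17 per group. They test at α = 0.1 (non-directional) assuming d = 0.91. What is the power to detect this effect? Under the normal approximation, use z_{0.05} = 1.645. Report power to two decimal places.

power ≈ 0.84

For two equal groups, power = Φ(d·√(n/2) − z_{α/2}).
d·√(n/2) = 0.91 × √(17/2) = 0.91 × 2.915 = 2.653.
z_β = 2.653 − 1.645 = 1.008.
Power = Φ(1.008) = 0.843.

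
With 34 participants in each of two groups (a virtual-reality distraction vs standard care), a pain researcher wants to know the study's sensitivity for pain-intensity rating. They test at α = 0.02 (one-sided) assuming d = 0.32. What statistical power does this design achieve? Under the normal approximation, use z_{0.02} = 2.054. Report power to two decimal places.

For two equal groups, power = Φ(d·√(n/2) − z_{α}).
d·√(n/2) = 0.32 × √(34/2) = 0.32 × 4.123 = 1.319.
z_β = 1.319 − 2.054 = -0.735.
Power = Φ(-0.735) = 0.231.

power ≈ 0.23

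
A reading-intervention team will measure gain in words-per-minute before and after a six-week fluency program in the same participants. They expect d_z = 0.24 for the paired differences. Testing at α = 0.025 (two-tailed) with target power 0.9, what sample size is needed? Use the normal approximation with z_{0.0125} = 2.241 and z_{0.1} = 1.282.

For a paired (one-sample on differences) test: n = ((z_{α/2} + z_β) / d)².
z_{α/2} + z_β = 2.241 + 1.282 = 3.523.
n = (3.523 / 0.24)² = 14.679² = 215.48.
Round up.

n = 216 pairs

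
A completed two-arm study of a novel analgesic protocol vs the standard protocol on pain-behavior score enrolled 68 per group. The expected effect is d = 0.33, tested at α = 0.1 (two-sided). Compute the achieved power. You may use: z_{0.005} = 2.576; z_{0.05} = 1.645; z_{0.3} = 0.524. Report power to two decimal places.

For two equal groups, power = Φ(d·√(n/2) − z_{α/2}).
d·√(n/2) = 0.33 × √(68/2) = 0.33 × 5.831 = 1.924.
z_β = 1.924 − 1.645 = 0.279.
Power = Φ(0.279) = 0.610.

power ≈ 0.61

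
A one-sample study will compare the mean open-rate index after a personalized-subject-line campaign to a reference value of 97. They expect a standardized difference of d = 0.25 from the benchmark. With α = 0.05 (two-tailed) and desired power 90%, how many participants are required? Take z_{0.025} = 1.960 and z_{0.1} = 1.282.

For a one-sample test: n = ((z_{α/2} + z_β) / d)².
z_{α/2} + z_β = 1.960 + 1.282 = 3.242.
n = (3.242 / 0.25)² = 12.968² = 168.17.
Round up.

n = 169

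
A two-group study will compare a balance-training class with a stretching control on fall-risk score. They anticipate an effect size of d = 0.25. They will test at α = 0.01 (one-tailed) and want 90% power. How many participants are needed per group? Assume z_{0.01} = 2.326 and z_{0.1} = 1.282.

For two independent groups with equal n: n = 2·((z_{α} + z_β) / d)².
z_{α} + z_β = 2.326 + 1.282 = 3.608.
n = 2 × (3.608 / 0.25)² = 2 × 14.432² = 2 × 208.28 = 416.6.
Round up to the next whole participant.

n = 417 per group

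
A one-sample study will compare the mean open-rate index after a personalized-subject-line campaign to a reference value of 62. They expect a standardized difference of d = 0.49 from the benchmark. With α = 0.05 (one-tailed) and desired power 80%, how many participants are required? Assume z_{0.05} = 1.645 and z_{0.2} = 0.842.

n = 26

For a one-sample test: n = ((z_{α} + z_β) / d)².
z_{α} + z_β = 1.645 + 0.842 = 2.487.
n = (2.487 / 0.49)² = 5.076² = 25.76.
Round up.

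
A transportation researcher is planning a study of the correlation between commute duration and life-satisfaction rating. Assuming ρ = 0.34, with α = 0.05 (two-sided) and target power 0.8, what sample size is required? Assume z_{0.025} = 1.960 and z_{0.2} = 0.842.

n = 66

Fisher's z: C = ½·ln((1+r)/(1−r)) = ½·ln(2.0303) = 0.3541.
n = ((z_{α/2} + z_β)/C)² + 3.
(1.960 + 0.842) / 0.3541 = 2.802 / 0.3541 = 7.913.
n = 7.913² + 3 = 62.62 + 3 = 65.6.
Round up.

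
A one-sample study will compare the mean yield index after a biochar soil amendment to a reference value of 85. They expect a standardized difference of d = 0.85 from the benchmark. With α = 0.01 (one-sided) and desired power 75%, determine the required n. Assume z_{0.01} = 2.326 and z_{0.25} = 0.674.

For a one-sample test: n = ((z_{α} + z_β) / d)².
z_{α} + z_β = 2.326 + 0.674 = 3.000.
n = (3.000 / 0.85)² = 3.529² = 12.46.
Round up.

n = 13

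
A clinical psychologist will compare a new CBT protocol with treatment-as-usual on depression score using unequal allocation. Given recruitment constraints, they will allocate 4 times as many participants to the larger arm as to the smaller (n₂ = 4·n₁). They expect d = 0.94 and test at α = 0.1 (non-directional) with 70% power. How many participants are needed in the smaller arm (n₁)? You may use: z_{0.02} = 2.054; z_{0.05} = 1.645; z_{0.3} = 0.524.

With allocation ratio k = n₂/n₁ = 4, Var(x̄₁−x̄₂) = σ²(1/n₁ + 1/(k·n₁)) = σ²·(k+1)/(k·n₁).
So n₁ = (1 + 1/k)·((z_{α/2} + z_β)/d)² = 1.250 × (2.169/0.94)².
n₁ = 1.250 × 5.32 = 6.7.
Round up: n₁ = 7, giving n₂ = 4 × 7 = 28.

n₁ = 7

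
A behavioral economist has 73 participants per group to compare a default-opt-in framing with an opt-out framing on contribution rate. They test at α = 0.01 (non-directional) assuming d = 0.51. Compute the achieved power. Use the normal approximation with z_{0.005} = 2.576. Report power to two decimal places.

For two equal groups, power = Φ(d·√(n/2) − z_{α/2}).
d·√(n/2) = 0.51 × √(73/2) = 0.51 × 6.042 = 3.081.
z_β = 3.081 − 2.576 = 0.505.
Power = Φ(0.505) = 0.693.

power ≈ 0.69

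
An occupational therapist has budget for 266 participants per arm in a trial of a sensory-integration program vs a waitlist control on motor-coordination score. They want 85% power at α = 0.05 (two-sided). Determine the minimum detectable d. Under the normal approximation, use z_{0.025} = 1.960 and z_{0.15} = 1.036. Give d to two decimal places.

For two independent groups of n = 266 each: d_min = (z_{α/2} + z_β)·√(2/n).
z-sum = 1.960 + 1.036 = 2.996.
d_min = 2.996 × √(2/266) = 2.996 × 0.0867 = 0.260.

d_min ≈ 0.26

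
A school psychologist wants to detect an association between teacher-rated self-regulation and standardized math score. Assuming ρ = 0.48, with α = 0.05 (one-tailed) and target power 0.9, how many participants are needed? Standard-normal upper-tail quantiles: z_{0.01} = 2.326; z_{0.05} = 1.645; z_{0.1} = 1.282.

Fisher's z: C = ½·ln((1+r)/(1−r)) = ½·ln(2.8462) = 0.5230.
n = ((z_{α} + z_β)/C)² + 3.
(1.645 + 1.282) / 0.5230 = 2.927 / 0.5230 = 5.597.
n = 5.597² + 3 = 31.32 + 3 = 34.3.
Round up.

n = 35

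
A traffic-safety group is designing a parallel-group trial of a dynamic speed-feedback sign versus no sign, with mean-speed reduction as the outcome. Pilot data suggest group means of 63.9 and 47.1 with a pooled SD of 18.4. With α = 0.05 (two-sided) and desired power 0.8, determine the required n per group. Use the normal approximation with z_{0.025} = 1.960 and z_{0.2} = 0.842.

Cohen's d = |M₁ − M₂| / SD_pooled = |63.9 − 47.1| / 18.4 = 16.8 / 18.4 = 0.913.
For two independent groups with equal n: n = 2·((z_{α/2} + z_β) / d)².
z_{α/2} + z_β = 1.960 + 0.842 = 2.802.
n = 2 × (2.802 / 0.913)² = 2 × 3.069² = 2 × 9.42 = 18.8.
Round up to the next whole participant.

n = 19 per group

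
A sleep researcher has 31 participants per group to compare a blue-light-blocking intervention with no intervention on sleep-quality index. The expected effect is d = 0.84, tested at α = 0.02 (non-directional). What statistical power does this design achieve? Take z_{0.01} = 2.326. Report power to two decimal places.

power ≈ 0.84

For two equal groups, power = Φ(d·√(n/2) − z_{α/2}).
d·√(n/2) = 0.84 × √(31/2) = 0.84 × 3.937 = 3.307.
z_β = 3.307 − 2.326 = 0.981.
Power = Φ(0.981) = 0.837.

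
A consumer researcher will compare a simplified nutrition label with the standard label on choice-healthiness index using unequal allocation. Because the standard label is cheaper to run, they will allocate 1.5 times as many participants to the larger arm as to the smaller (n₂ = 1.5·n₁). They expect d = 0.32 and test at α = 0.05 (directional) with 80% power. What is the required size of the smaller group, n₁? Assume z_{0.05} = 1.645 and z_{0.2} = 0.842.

n₁ = 101

With allocation ratio k = n₂/n₁ = 1.5, Var(x̄₁−x̄₂) = σ²(1/n₁ + 1/(k·n₁)) = σ²·(k+1)/(k·n₁).
So n₁ = (1 + 1/k)·((z_{α} + z_β)/d)² = 1.667 × (2.487/0.32)².
n₁ = 1.667 × 60.40 = 100.7.
Round up: n₁ = 101, giving n₂ = ⌈1.5 × 101⌉ = ⌈151.5⌉ = 152.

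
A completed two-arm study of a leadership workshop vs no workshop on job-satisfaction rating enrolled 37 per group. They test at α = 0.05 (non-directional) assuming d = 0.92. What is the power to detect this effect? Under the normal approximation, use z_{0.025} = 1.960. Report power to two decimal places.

power ≈ 0.98

For two equal groups, power = Φ(d·√(n/2) − z_{α/2}).
d·√(n/2) = 0.92 × √(37/2) = 0.92 × 4.301 = 3.957.
z_β = 3.957 − 1.960 = 1.997.
Power = Φ(1.997) = 0.977.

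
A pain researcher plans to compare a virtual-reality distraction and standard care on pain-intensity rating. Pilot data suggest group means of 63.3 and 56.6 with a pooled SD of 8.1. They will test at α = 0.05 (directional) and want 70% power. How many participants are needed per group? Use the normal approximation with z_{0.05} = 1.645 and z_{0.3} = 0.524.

n = 14 per group

Cohen's d = |M₁ − M₂| / SD_pooled = |63.3 − 56.6| / 8.1 = 6.7 / 8.1 = 0.827.
For two independent groups with equal n: n = 2·((z_{α} + z_β) / d)².
z_{α} + z_β = 1.645 + 0.524 = 2.169.
n = 2 × (2.169 / 0.827)² = 2 × 2.623² = 2 × 6.88 = 13.8.
Round up to the next whole participant.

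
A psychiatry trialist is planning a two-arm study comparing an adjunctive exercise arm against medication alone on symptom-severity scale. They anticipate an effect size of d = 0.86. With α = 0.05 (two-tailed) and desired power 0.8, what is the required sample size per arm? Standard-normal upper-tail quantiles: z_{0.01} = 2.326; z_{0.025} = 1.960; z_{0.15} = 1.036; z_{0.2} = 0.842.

For two independent groups with equal n: n = 2·((z_{α/2} + z_β) / d)².
z_{α/2} + z_β = 1.960 + 0.842 = 2.802.
n = 2 × (2.802 / 0.86)² = 2 × 3.258² = 2 × 10.62 = 21.2.
Round up to the next whole participant.

n = 22 per group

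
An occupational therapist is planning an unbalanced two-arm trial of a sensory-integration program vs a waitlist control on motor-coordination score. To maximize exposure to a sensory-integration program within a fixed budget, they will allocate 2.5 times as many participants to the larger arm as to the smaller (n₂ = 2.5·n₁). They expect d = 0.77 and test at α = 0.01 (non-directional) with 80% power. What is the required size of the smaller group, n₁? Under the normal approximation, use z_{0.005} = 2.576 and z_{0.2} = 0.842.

With allocation ratio k = n₂/n₁ = 2.5, Var(x̄₁−x̄₂) = σ²(1/n₁ + 1/(k·n₁)) = σ²·(k+1)/(k·n₁).
So n₁ = (1 + 1/k)·((z_{α/2} + z_β)/d)² = 1.400 × (3.418/0.77)².
n₁ = 1.400 × 19.70 = 27.6.
Round up: n₁ = 28, giving n₂ = 2.5 × 28 = 70.

n₁ = 28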